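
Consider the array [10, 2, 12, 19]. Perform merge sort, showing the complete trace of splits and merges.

Merge sort trace:

Split: [10, 2, 12, 19] -> [10, 2] and [12, 19]
  Split: [10, 2] -> [10] and [2]
  Merge: [10] + [2] -> [2, 10]
  Split: [12, 19] -> [12] and [19]
  Merge: [12] + [19] -> [12, 19]
Merge: [2, 10] + [12, 19] -> [2, 10, 12, 19]

Final sorted array: [2, 10, 12, 19]

The merge sort proceeds by recursively splitting the array and merging sorted halves.
After all merges, the sorted array is [2, 10, 12, 19].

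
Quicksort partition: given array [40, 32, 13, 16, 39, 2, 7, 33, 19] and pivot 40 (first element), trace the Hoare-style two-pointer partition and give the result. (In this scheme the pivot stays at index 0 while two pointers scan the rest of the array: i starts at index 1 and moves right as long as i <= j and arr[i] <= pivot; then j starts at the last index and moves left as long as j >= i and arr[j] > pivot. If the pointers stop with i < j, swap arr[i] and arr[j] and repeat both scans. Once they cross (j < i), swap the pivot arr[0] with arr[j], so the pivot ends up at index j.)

Hoare-style two-pointer partition with pivot = 40:

Initial array: [40, 32, 13, 16, 39, 2, 7, 33, 19]

Pointers start at i = 1, j = 8.
i ends at 9, j ends at 8: the pointers have crossed (j < i), so scanning stops.

Swap pivot arr[0] with arr[8] to place pivot at position 8: [19, 32, 13, 16, 39, 2, 7, 33, 40]
Pivot position: 8

After partitioning with pivot 40, the array becomes [19, 32, 13, 16, 39, 2, 7, 33, 40]. The pivot is placed at index 8. All elements to the left of the pivot are <= 40, and all elements to the right are > 40.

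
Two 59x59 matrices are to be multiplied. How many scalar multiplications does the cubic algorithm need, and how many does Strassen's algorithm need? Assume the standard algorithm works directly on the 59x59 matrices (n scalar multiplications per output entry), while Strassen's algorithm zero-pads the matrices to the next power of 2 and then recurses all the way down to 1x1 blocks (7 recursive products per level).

Matrix multiplication for 59x59 matrices:

Strassen's algorithm requires power-of-2 dimensions. Pad 59x59 to 64x64 (next power of 2).

Standard algorithm: 59^3 = 205379 multiplications
Strassen's algorithm: 7^(log2(64)) = 7^6 = 117649 multiplications
Savings: 205379 - 117649 = 87730 multiplications

Standard: 205379 multiplications (59^3). Strassen: 117649 multiplications (7^6, after padding to 64x64). Strassen reduces 8 recursive multiplications to 7 at each level.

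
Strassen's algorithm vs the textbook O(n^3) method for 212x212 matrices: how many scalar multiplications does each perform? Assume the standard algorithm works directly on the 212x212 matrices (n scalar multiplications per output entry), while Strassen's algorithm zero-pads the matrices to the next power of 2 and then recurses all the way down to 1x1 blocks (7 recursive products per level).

Matrix multiplication for 212x212 matrices:

Strassen's algorithm requires power-of-2 dimensions. Pad 212x212 to 256x256 (next power of 2).

Standard algorithm: 212^3 = 9528128 multiplications
Strassen's algorithm: 7^(log2(256)) = 7^8 = 5764801 multiplications
Savings: 9528128 - 5764801 = 3763327 multiplications

Standard: 9528128 multiplications (212^3). Strassen: 5764801 multiplications (7^8, after padding to 256x256). Strassen reduces 8 recursive multiplications to 7 at each level.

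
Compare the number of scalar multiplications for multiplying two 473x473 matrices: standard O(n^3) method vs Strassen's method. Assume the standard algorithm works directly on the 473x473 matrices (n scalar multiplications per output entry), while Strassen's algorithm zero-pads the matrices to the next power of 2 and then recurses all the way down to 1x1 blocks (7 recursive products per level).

Matrix multiplication for 473x473 matrices:

Strassen's algorithm requires power-of-2 dimensions. Pad 473x473 to 512x512 (next power of 2).

Standard algorithm: 473^3 = 105823817 multiplications
Strassen's algorithm: 7^(log2(512)) = 7^9 = 40353607 multiplications
Savings: 105823817 - 40353607 = 65470210 multiplications

Standard: 105823817 multiplications (473^3). Strassen: 40353607 multiplications (7^9, after padding to 512x512). Strassen reduces 8 recursive multiplications to 7 at each level.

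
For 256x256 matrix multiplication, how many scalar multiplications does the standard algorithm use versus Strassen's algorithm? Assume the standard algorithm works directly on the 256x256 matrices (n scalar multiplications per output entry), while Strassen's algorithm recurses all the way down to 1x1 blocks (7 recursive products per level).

Matrix multiplication for 256x256 matrices:

Standard algorithm: 256^3 = 16777216 multiplications
Strassen's algorithm: 7^(log2(256)) = 7^8 = 5764801 multiplications
Savings: 16777216 - 5764801 = 11012415 multiplications

Standard: 16777216 multiplications (256^3). Strassen: 5764801 multiplications (7^8). Strassen reduces 8 recursive multiplications to 7 at each level.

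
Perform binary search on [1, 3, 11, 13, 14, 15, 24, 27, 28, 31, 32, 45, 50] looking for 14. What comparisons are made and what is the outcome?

Binary search for 14 in [1, 3, 11, 13, 14, 15, 24, 27, 28, 31, 32, 45, 50]:

lo=0, hi=12, mid=6, arr[mid]=24 -> 24 > 14, search left half
lo=0, hi=5, mid=2, arr[mid]=11 -> 11 < 14, search right half
lo=3, hi=5, mid=4, arr[mid]=14 -> Found target at index 4!

Binary search finds 14 at index 4 after 3 comparisons. The search repeatedly halves the search space by comparing with the middle element.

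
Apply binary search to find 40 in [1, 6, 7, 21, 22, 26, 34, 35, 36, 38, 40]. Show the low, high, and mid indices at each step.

Binary search for 40 in [1, 6, 7, 21, 22, 26, 34, 35, 36, 38, 40]:

lo=0, hi=10, mid=5, arr[mid]=26 -> 26 < 40, search right half
lo=6, hi=10, mid=8, arr[mid]=36 -> 36 < 40, search right half
lo=9, hi=10, mid=9, arr[mid]=38 -> 38 < 40, search right half
lo=10, hi=10, mid=10, arr[mid]=40 -> Found target at index 10!

Binary search finds 40 at index 10 after 4 comparisons. The search repeatedly halves the search space by comparing with the middle element.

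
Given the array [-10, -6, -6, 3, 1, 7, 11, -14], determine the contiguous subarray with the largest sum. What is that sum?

Using Kadane's algorithm on [-10, -6, -6, 3, 1, 7, 11, -14]:

Scanning through the array:
Position 1 (value -6): max_ending_here = -6, max_so_far = -6
Position 2 (value -6): max_ending_here = -6, max_so_far = -6
Position 3 (value 3): max_ending_here = 3, max_so_far = 3
Position 4 (value 1): max_ending_here = 4, max_so_far = 4
Position 5 (value 7): max_ending_here = 11, max_so_far = 11
Position 6 (value 11): max_ending_here = 22, max_so_far = 22
Position 7 (value -14): max_ending_here = 8, max_so_far = 22

Maximum subarray: [3, 1, 7, 11]
Maximum sum: 22

The maximum subarray is [3, 1, 7, 11] with sum 22. This subarray runs from index 3 to index 6.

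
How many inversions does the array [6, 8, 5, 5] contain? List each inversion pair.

Finding inversions in [6, 8, 5, 5]:

(0, 2): arr[0]=6 > arr[2]=5
(0, 3): arr[0]=6 > arr[3]=5
(1, 2): arr[1]=8 > arr[2]=5
(1, 3): arr[1]=8 > arr[3]=5

Total inversions: 4

The array has 4 inversion(s): (0,2), (0,3), (1,2), (1,3). Each pair (i,j) satisfies i < j and arr[i] > arr[j].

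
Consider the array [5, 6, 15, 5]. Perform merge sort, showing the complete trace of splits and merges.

Merge sort trace:

Split: [5, 6, 15, 5] -> [5, 6] and [15, 5]
  Split: [5, 6] -> [5] and [6]
  Merge: [5] + [6] -> [5, 6]
  Split: [15, 5] -> [15] and [5]
  Merge: [15] + [5] -> [5, 15]
Merge: [5, 6] + [5, 15] -> [5, 5, 6, 15]

Final sorted array: [5, 5, 6, 15]

The merge sort proceeds by recursively splitting the array and merging sorted halves.
After all merges, the sorted array is [5, 5, 6, 15].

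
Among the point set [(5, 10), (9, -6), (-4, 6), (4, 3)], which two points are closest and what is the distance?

Computing all pairwise distances among 4 points:

d((5, 10), (9, -6)) = 16.4924
d((5, 10), (-4, 6)) = 9.8489
d((5, 10), (4, 3)) = 7.0711 <-- minimum
d((9, -6), (-4, 6)) = 17.6918
d((9, -6), (4, 3)) = 10.2956
d((-4, 6), (4, 3)) = 8.544

Closest pair: (5, 10) and (4, 3) with distance 7.0711

The closest pair is (5, 10) and (4, 3) with Euclidean distance 7.0711. For 4 points, brute-force pairwise comparison is shown above. For large n, the divide-and-conquer algorithm (sort by x, recurse on halves, check the dividing strip) achieves O(n log n).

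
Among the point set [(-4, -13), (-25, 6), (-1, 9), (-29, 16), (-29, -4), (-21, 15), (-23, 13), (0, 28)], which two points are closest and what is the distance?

Computing all pairwise distances among 8 points:

d((-4, -13), (-25, 6)) = 28.3196
d((-4, -13), (-1, 9)) = 22.2036
d((-4, -13), (-29, 16)) = 38.2884
d((-4, -13), (-29, -4)) = 26.5707
d((-4, -13), (-21, 15)) = 32.7567
d((-4, -13), (-23, 13)) = 32.2025
d((-4, -13), (0, 28)) = 41.1947
d((-25, 6), (-1, 9)) = 24.1868
d((-25, 6), (-29, 16)) = 10.7703
d((-25, 6), (-29, -4)) = 10.7703
d((-25, 6), (-21, 15)) = 9.8489
d((-25, 6), (-23, 13)) = 7.2801
d((-25, 6), (0, 28)) = 33.3017
d((-1, 9), (-29, 16)) = 28.8617
d((-1, 9), (-29, -4)) = 30.8707
d((-1, 9), (-21, 15)) = 20.8806
d((-1, 9), (-23, 13)) = 22.3607
d((-1, 9), (0, 28)) = 19.0263
d((-29, 16), (-29, -4)) = 20.0
d((-29, 16), (-21, 15)) = 8.0623
d((-29, 16), (-23, 13)) = 6.7082
d((-29, 16), (0, 28)) = 31.3847
d((-29, -4), (-21, 15)) = 20.6155
d((-29, -4), (-23, 13)) = 18.0278
d((-29, -4), (0, 28)) = 43.1856
d((-21, 15), (-23, 13)) = 2.8284 <-- minimum
d((-21, 15), (0, 28)) = 24.6982
d((-23, 13), (0, 28)) = 27.4591

Closest pair: (-21, 15) and (-23, 13) with distance 2.8284

The closest pair is (-21, 15) and (-23, 13) with Euclidean distance 2.8284. For 8 points, brute-force pairwise comparison is shown above. For large n, the divide-and-conquer algorithm (sort by x, recurse on halves, check the dividing strip) achieves O(n log n).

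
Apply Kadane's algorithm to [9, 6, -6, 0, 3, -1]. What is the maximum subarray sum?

Using Kadane's algorithm on [9, 6, -6, 0, 3, -1]:

Scanning through the array:
Position 1 (value 6): max_ending_here = 15, max_so_far = 15
Position 2 (value -6): max_ending_here = 9, max_so_far = 15
Position 3 (value 0): max_ending_here = 9, max_so_far = 15
Position 4 (value 3): max_ending_here = 12, max_so_far = 15
Position 5 (value -1): max_ending_here = 11, max_so_far = 15

Maximum subarray: [9, 6]
Maximum sum: 15

The maximum subarray is [9, 6] with sum 15. This subarray runs from index 0 to index 1.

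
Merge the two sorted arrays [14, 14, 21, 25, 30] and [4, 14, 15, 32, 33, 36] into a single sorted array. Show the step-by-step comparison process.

Merging process:

Compare 14 vs 4: take 4 from right. Merged: [4]
Compare 14 vs 14: take 14 from left. Merged: [4, 14]
Compare 14 vs 14: take 14 from left. Merged: [4, 14, 14]
Compare 21 vs 14: take 14 from right. Merged: [4, 14, 14, 14]
Compare 21 vs 15: take 15 from right. Merged: [4, 14, 14, 14, 15]
Compare 21 vs 32: take 21 from left. Merged: [4, 14, 14, 14, 15, 21]
Compare 25 vs 32: take 25 from left. Merged: [4, 14, 14, 14, 15, 21, 25]
Compare 30 vs 32: take 30 from left. Merged: [4, 14, 14, 14, 15, 21, 25, 30]
Append remaining from right: [32, 33, 36]. Merged: [4, 14, 14, 14, 15, 21, 25, 30, 32, 33, 36]

Final merged array: [4, 14, 14, 14, 15, 21, 25, 30, 32, 33, 36]
Total comparisons: 8

The merged array is [4, 14, 14, 14, 15, 21, 25, 30, 32, 33, 36], requiring 8 comparisons. The merge step runs in O(n) time where n is the total number of elements.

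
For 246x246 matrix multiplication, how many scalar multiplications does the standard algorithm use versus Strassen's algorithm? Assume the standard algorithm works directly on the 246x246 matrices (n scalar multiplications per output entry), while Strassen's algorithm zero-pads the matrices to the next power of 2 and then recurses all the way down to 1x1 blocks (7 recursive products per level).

Matrix multiplication for 246x246 matrices:

Strassen's algorithm requires power-of-2 dimensions. Pad 246x246 to 256x256 (next power of 2).

Standard algorithm: 246^3 = 14886936 multiplications
Strassen's algorithm: 7^(log2(256)) = 7^8 = 5764801 multiplications
Savings: 14886936 - 5764801 = 9122135 multiplications

Standard: 14886936 multiplications (246^3). Strassen: 5764801 multiplications (7^8, after padding to 256x256). Strassen reduces 8 recursive multiplications to 7 at each level.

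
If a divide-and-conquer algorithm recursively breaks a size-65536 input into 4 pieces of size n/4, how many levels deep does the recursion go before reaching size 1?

For divide and conquer with division factor 4:

Problem sizes at each level:
Level 0: 65536
Level 1: 16384
Level 2: 4096
Level 3: 1024
Level 4: 256
Level 5: 64
Level 6: 16
Level 7: 4
Level 8: 1

The root is level 0 and the size-1 base case is level 8 (the tree spans levels 0 through 8, i.e. 9 levels counting the root), so the depth is the number of divisions: log_4(65536) = 8

The recursion tree depth is log_4(65536) = 8. At each level, the problem size is divided by 4, so it takes 8 divisions to reduce to a base case of size 1. The algorithm makes 4 recursive calls at each level.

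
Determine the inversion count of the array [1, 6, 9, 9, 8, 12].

Finding inversions in [1, 6, 9, 9, 8, 12]:

(2, 4): arr[2]=9 > arr[4]=8
(3, 4): arr[3]=9 > arr[4]=8

Total inversions: 2

The array has 2 inversion(s): (2,4), (3,4). Each pair (i,j) satisfies i < j and arr[i] > arr[j].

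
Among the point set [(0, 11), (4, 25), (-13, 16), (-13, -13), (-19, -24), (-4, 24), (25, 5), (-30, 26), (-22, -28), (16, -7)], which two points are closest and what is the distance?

Computing all pairwise distances among 10 points:

d((0, 11), (4, 25)) = 14.5602
d((0, 11), (-13, 16)) = 13.9284
d((0, 11), (-13, -13)) = 27.2947
d((0, 11), (-19, -24)) = 39.8246
d((0, 11), (-4, 24)) = 13.6015
d((0, 11), (25, 5)) = 25.7099
d((0, 11), (-30, 26)) = 33.541
d((0, 11), (-22, -28)) = 44.7772
d((0, 11), (16, -7)) = 24.0832
d((4, 25), (-13, 16)) = 19.2354
d((4, 25), (-13, -13)) = 41.6293
d((4, 25), (-19, -24)) = 54.1295
d((4, 25), (-4, 24)) = 8.0623
d((4, 25), (25, 5)) = 29.0
d((4, 25), (-30, 26)) = 34.0147
d((4, 25), (-22, -28)) = 59.0339
d((4, 25), (16, -7)) = 34.176
d((-13, 16), (-13, -13)) = 29.0
d((-13, 16), (-19, -24)) = 40.4475
d((-13, 16), (-4, 24)) = 12.0416
d((-13, 16), (25, 5)) = 39.5601
d((-13, 16), (-30, 26)) = 19.7231
d((-13, 16), (-22, -28)) = 44.911
d((-13, 16), (16, -7)) = 37.0135
d((-13, -13), (-19, -24)) = 12.53
d((-13, -13), (-4, 24)) = 38.0789
d((-13, -13), (25, 5)) = 42.0476
d((-13, -13), (-30, 26)) = 42.5441
d((-13, -13), (-22, -28)) = 17.4929
d((-13, -13), (16, -7)) = 29.6142
d((-19, -24), (-4, 24)) = 50.2892
d((-19, -24), (25, 5)) = 52.6972
d((-19, -24), (-30, 26)) = 51.1957
d((-19, -24), (-22, -28)) = 5.0 <-- minimum
d((-19, -24), (16, -7)) = 38.9102
d((-4, 24), (25, 5)) = 34.6699
d((-4, 24), (-30, 26)) = 26.0768
d((-4, 24), (-22, -28)) = 55.0273
d((-4, 24), (16, -7)) = 36.8917
d((25, 5), (-30, 26)) = 58.8727
d((25, 5), (-22, -28)) = 57.4282
d((25, 5), (16, -7)) = 15.0
d((-30, 26), (-22, -28)) = 54.5894
d((-30, 26), (16, -7)) = 56.6127
d((-22, -28), (16, -7)) = 43.4166

Closest pair: (-19, -24) and (-22, -28) with distance 5.0

The closest pair is (-19, -24) and (-22, -28) with Euclidean distance 5.0. For 10 points, brute-force pairwise comparison is shown above. For large n, the divide-and-conquer algorithm (sort by x, recurse on halves, check the dividing strip) achieves O(n log n).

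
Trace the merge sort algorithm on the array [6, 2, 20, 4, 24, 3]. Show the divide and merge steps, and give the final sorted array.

Merge sort trace:

Split: [6, 2, 20, 4, 24, 3] -> [6, 2, 20] and [4, 24, 3]
  Split: [6, 2, 20] -> [6] and [2, 20]
    Split: [2, 20] -> [2] and [20]
    Merge: [2] + [20] -> [2, 20]
  Merge: [6] + [2, 20] -> [2, 6, 20]
  Split: [4, 24, 3] -> [4] and [24, 3]
    Split: [24, 3] -> [24] and [3]
    Merge: [24] + [3] -> [3, 24]
  Merge: [4] + [3, 24] -> [3, 4, 24]
Merge: [2, 6, 20] + [3, 4, 24] -> [2, 3, 4, 6, 20, 24]

Final sorted array: [2, 3, 4, 6, 20, 24]

The merge sort proceeds by recursively splitting the array and merging sorted halves.
After all merges, the sorted array is [2, 3, 4, 6, 20, 24].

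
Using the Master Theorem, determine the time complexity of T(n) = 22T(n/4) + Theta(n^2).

Master Theorem for T(n) = 22T(n/4) + O(n^2):

a = 22, b = 4, c = 2
log_b(a) = log_4(22) = 2.2297

Case 1: c = 2 < log_4(22) = 2.2297
T(n) = O(n^(log_4 22))

For T(n) = 22T(n/4) + O(n^2): log_4(22) = 2.2297. This is Case 1 of the Master Theorem (c < log_b(a), work dominated by leaves), giving O(n^(log_4 22)).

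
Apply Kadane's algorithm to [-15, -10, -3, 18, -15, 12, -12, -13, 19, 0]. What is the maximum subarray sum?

Using Kadane's algorithm on [-15, -10, -3, 18, -15, 12, -12, -13, 19, 0]:

Scanning through the array:
Position 1 (value -10): max_ending_here = -10, max_so_far = -10
Position 2 (value -3): max_ending_here = -3, max_so_far = -3
Position 3 (value 18): max_ending_here = 18, max_so_far = 18
Position 4 (value -15): max_ending_here = 3, max_so_far = 18
Position 5 (value 12): max_ending_here = 15, max_so_far = 18
Position 6 (value -12): max_ending_here = 3, max_so_far = 18
Position 7 (value -13): max_ending_here = -10, max_so_far = 18
Position 8 (value 19): max_ending_here = 19, max_so_far = 19
Position 9 (value 0): max_ending_here = 19, max_so_far = 19

Maximum subarray: [19]
Maximum sum: 19

The maximum subarray is [19] with sum 19. This subarray runs from index 8 to index 8.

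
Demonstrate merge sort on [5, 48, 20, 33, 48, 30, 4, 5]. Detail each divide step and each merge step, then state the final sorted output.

Merge sort trace:

Split: [5, 48, 20, 33, 48, 30, 4, 5] -> [5, 48, 20, 33] and [48, 30, 4, 5]
  Split: [5, 48, 20, 33] -> [5, 48] and [20, 33]
    Split: [5, 48] -> [5] and [48]
    Merge: [5] + [48] -> [5, 48]
    Split: [20, 33] -> [20] and [33]
    Merge: [20] + [33] -> [20, 33]
  Merge: [5, 48] + [20, 33] -> [5, 20, 33, 48]
  Split: [48, 30, 4, 5] -> [48, 30] and [4, 5]
    Split: [48, 30] -> [48] and [30]
    Merge: [48] + [30] -> [30, 48]
    Split: [4, 5] -> [4] and [5]
    Merge: [4] + [5] -> [4, 5]
  Merge: [30, 48] + [4, 5] -> [4, 5, 30, 48]
Merge: [5, 20, 33, 48] + [4, 5, 30, 48] -> [4, 5, 5, 20, 30, 33, 48, 48]

Final sorted array: [4, 5, 5, 20, 30, 33, 48, 48]

The merge sort proceeds by recursively splitting the array and merging sorted halves.
After all merges, the sorted array is [4, 5, 5, 20, 30, 33, 48, 48].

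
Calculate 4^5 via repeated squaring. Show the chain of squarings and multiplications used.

Computing 4^5 by squaring (build up from 4^1; each line after the first costs one multiplication):

4^1 = 4
4^2 = (4^1)^2 = 4^2 = 16
4^4 = (4^2)^2 = 16^2 = 256
4^5 = 4 * 4^4 = 4 * 256 = 1024

Result: 1024
Multiplications needed: 3 (3 lines after 4^1)

4^5 = 1024. Using exponentiation by squaring, this requires 3 multiplications. The key idea: if the exponent is even, square the half-power; if odd, multiply by the base once.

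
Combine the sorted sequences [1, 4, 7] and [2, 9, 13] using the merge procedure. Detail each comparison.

Merging process:

Compare 1 vs 2: take 1 from left. Merged: [1]
Compare 4 vs 2: take 2 from right. Merged: [1, 2]
Compare 4 vs 9: take 4 from left. Merged: [1, 2, 4]
Compare 7 vs 9: take 7 from left. Merged: [1, 2, 4, 7]
Append remaining from right: [9, 13]. Merged: [1, 2, 4, 7, 9, 13]

Final merged array: [1, 2, 4, 7, 9, 13]
Total comparisons: 4

The merged array is [1, 2, 4, 7, 9, 13], requiring 4 comparisons. The merge step runs in O(n) time where n is the total number of elements.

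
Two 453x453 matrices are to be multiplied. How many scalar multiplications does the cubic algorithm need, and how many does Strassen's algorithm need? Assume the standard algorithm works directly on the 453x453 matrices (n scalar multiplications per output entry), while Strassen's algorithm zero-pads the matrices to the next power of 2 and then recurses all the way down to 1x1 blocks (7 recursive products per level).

Matrix multiplication for 453x453 matrices:

Strassen's algorithm requires power-of-2 dimensions. Pad 453x453 to 512x512 (next power of 2).

Standard algorithm: 453^3 = 92959677 multiplications
Strassen's algorithm: 7^(log2(512)) = 7^9 = 40353607 multiplications
Savings: 92959677 - 40353607 = 52606070 multiplications

Standard: 92959677 multiplications (453^3). Strassen: 40353607 multiplications (7^9, after padding to 512x512). Strassen reduces 8 recursive multiplications to 7 at each level.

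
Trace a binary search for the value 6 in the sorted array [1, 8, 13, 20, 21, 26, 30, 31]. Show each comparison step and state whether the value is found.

Binary search for 6 in [1, 8, 13, 20, 21, 26, 30, 31]:

lo=0, hi=7, mid=3, arr[mid]=20 -> 20 > 6, search left half
lo=0, hi=2, mid=1, arr[mid]=8 -> 8 > 6, search left half
lo=0, hi=0, mid=0, arr[mid]=1 -> 1 < 6, search right half
lo=1 > hi=0, target 6 not found

Binary search determines that 6 is not in the array after 3 comparisons. The search space was exhausted without finding the target.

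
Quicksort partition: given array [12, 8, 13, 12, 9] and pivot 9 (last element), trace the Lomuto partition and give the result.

Lomuto partition with pivot = 9:

Initial array: [12, 8, 13, 12, 9]

arr[0]=12 > 9: no swap
arr[1]=8 <= 9: swap with position 0, array becomes [8, 12, 13, 12, 9]
arr[2]=13 > 9: no swap
arr[3]=12 > 9: no swap

Place pivot at position 1: [8, 9, 13, 12, 12]
Pivot position: 1

After partitioning with pivot 9, the array becomes [8, 9, 13, 12, 12]. The pivot is placed at index 1. All elements to the left of the pivot are <= 9, and all elements to the right are > 9.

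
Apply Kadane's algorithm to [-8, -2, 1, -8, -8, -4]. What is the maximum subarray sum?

Using Kadane's algorithm on [-8, -2, 1, -8, -8, -4]:

Scanning through the array:
Position 1 (value -2): max_ending_here = -2, max_so_far = -2
Position 2 (value 1): max_ending_here = 1, max_so_far = 1
Position 3 (value -8): max_ending_here = -7, max_so_far = 1
Position 4 (value -8): max_ending_here = -8, max_so_far = 1
Position 5 (value -4): max_ending_here = -4, max_so_far = 1

Maximum subarray: [1]
Maximum sum: 1

The maximum subarray is [1] with sum 1. This subarray runs from index 2 to index 2.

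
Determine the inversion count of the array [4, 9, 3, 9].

Finding inversions in [4, 9, 3, 9]:

(0, 2): arr[0]=4 > arr[2]=3
(1, 2): arr[1]=9 > arr[2]=3

Total inversions: 2

The array has 2 inversion(s): (0,2), (1,2). Each pair (i,j) satisfies i < j and arr[i] > arr[j].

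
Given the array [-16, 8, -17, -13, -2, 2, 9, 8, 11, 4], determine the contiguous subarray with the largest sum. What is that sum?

Using Kadane's algorithm on [-16, 8, -17, -13, -2, 2, 9, 8, 11, 4]:

Scanning through the array:
Position 1 (value 8): max_ending_here = 8, max_so_far = 8
Position 2 (value -17): max_ending_here = -9, max_so_far = 8
Position 3 (value -13): max_ending_here = -13, max_so_far = 8
Position 4 (value -2): max_ending_here = -2, max_so_far = 8
Position 5 (value 2): max_ending_here = 2, max_so_far = 8
Position 6 (value 9): max_ending_here = 11, max_so_far = 11
Position 7 (value 8): max_ending_here = 19, max_so_far = 19
Position 8 (value 11): max_ending_here = 30, max_so_far = 30
Position 9 (value 4): max_ending_here = 34, max_so_far = 34

Maximum subarray: [2, 9, 8, 11, 4]
Maximum sum: 34

The maximum subarray is [2, 9, 8, 11, 4] with sum 34. This subarray runs from index 5 to index 9.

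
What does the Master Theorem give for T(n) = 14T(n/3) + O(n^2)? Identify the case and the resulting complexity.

Master Theorem for T(n) = 14T(n/3) + O(n^2):

a = 14, b = 3, c = 2
log_b(a) = log_3(14) = 2.4022

Case 1: c = 2 < log_3(14) = 2.4022
T(n) = O(n^(log_3 14))

For T(n) = 14T(n/3) + O(n^2): log_3(14) = 2.4022. This is Case 1 of the Master Theorem (c < log_b(a), work dominated by leaves), giving O(n^(log_3 14)).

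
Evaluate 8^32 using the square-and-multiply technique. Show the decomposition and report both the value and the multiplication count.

Computing 8^32 by squaring (build up from 8^1; each line after the first costs one multiplication):

8^1 = 8
8^2 = (8^1)^2 = 8^2 = 64
8^4 = (8^2)^2 = 64^2 = 4096
8^8 = (8^4)^2 = 4096^2 = 16777216
8^16 = (8^8)^2 = 16777216^2 = 281474976710656
8^32 = (8^16)^2 = 281474976710656^2 = 79228162514264337593543950336

Result: 79228162514264337593543950336
Multiplications needed: 5 (5 lines after 8^1)

8^32 = 79228162514264337593543950336. Using exponentiation by squaring, this requires 5 multiplications. The key idea: if the exponent is even, square the half-power; if odd, multiply by the base once.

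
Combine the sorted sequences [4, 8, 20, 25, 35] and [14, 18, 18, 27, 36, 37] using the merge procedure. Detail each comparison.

Merging process:

Compare 4 vs 14: take 4 from left. Merged: [4]
Compare 8 vs 14: take 8 from left. Merged: [4, 8]
Compare 20 vs 14: take 14 from right. Merged: [4, 8, 14]
Compare 20 vs 18: take 18 from right. Merged: [4, 8, 14, 18]
Compare 20 vs 18: take 18 from right. Merged: [4, 8, 14, 18, 18]
Compare 20 vs 27: take 20 from left. Merged: [4, 8, 14, 18, 18, 20]
Compare 25 vs 27: take 25 from left. Merged: [4, 8, 14, 18, 18, 20, 25]
Compare 35 vs 27: take 27 from right. Merged: [4, 8, 14, 18, 18, 20, 25, 27]
Compare 35 vs 36: take 35 from left. Merged: [4, 8, 14, 18, 18, 20, 25, 27, 35]
Append remaining from right: [36, 37]. Merged: [4, 8, 14, 18, 18, 20, 25, 27, 35, 36, 37]

Final merged array: [4, 8, 14, 18, 18, 20, 25, 27, 35, 36, 37]
Total comparisons: 9

The merged array is [4, 8, 14, 18, 18, 20, 25, 27, 35, 36, 37], requiring 9 comparisons. The merge step runs in O(n) time where n is the total number of elements.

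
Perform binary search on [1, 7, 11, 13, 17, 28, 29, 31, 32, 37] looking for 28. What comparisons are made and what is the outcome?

Binary search for 28 in [1, 7, 11, 13, 17, 28, 29, 31, 32, 37]:

lo=0, hi=9, mid=4, arr[mid]=17 -> 17 < 28, search right half
lo=5, hi=9, mid=7, arr[mid]=31 -> 31 > 28, search left half
lo=5, hi=6, mid=5, arr[mid]=28 -> Found target at index 5!

Binary search finds 28 at index 5 after 3 comparisons. The search repeatedly halves the search space by comparing with the middle element.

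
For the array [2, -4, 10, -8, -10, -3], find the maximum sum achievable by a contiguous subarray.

Using Kadane's algorithm on [2, -4, 10, -8, -10, -3]:

Scanning through the array:
Position 1 (value -4): max_ending_here = -2, max_so_far = 2
Position 2 (value 10): max_ending_here = 10, max_so_far = 10
Position 3 (value -8): max_ending_here = 2, max_so_far = 10
Position 4 (value -10): max_ending_here = -8, max_so_far = 10
Position 5 (value -3): max_ending_here = -3, max_so_far = 10

Maximum subarray: [10]
Maximum sum: 10

The maximum subarray is [10] with sum 10. This subarray runs from index 2 to index 2.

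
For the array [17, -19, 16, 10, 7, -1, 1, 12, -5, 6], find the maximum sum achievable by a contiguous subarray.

Using Kadane's algorithm on [17, -19, 16, 10, 7, -1, 1, 12, -5, 6]:

Scanning through the array:
Position 1 (value -19): max_ending_here = -2, max_so_far = 17
Position 2 (value 16): max_ending_here = 16, max_so_far = 17
Position 3 (value 10): max_ending_here = 26, max_so_far = 26
Position 4 (value 7): max_ending_here = 33, max_so_far = 33
Position 5 (value -1): max_ending_here = 32, max_so_far = 33
Position 6 (value 1): max_ending_here = 33, max_so_far = 33
Position 7 (value 12): max_ending_here = 45, max_so_far = 45
Position 8 (value -5): max_ending_here = 40, max_so_far = 45
Position 9 (value 6): max_ending_here = 46, max_so_far = 46

Maximum subarray: [16, 10, 7, -1, 1, 12, -5, 6]
Maximum sum: 46

The maximum subarray is [16, 10, 7, -1, 1, 12, -5, 6] with sum 46. This subarray runs from index 2 to index 9.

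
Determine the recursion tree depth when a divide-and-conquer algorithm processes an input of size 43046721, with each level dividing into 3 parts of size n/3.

For divide and conquer with division factor 3:

Problem sizes at each level:
Level 0: 43046721
Level 1: 14348907
Level 2: 4782969
Level 3: 1594323
Level 4: 531441
Level 5: 177147
Level 6: 59049
Level 7: 19683
Level 8: 6561
Level 9: 2187
Level 10: 729
Level 11: 243
Level 12: 81
Level 13: 27
Level 14: 9
Level 15: 3
Level 16: 1

The root is level 0 and the size-1 base case is level 16 (the tree spans levels 0 through 16, i.e. 17 levels counting the root), so the depth is the number of divisions: log_3(43046721) = 16

The recursion tree depth is log_3(43046721) = 16. At each level, the problem size is divided by 3, so it takes 16 divisions to reduce to a base case of size 1. The algorithm makes 3 recursive calls at each level.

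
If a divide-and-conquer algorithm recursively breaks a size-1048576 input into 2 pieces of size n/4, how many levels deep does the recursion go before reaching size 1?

For divide and conquer with division factor 4:

Problem sizes at each level:
Level 0: 1048576
Level 1: 262144
Level 2: 65536
Level 3: 16384
Level 4: 4096
Level 5: 1024
Level 6: 256
Level 7: 64
Level 8: 16
Level 9: 4
Level 10: 1

The root is level 0 and the size-1 base case is level 10 (the tree spans levels 0 through 10, i.e. 11 levels counting the root), so the depth is the number of divisions: log_4(1048576) = 10

The recursion tree depth is log_4(1048576) = 10. At each level, the problem size is divided by 4, so it takes 10 divisions to reduce to a base case of size 1. The algorithm makes 2 recursive calls at each level.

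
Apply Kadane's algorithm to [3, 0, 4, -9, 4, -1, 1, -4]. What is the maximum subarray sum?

Using Kadane's algorithm on [3, 0, 4, -9, 4, -1, 1, -4]:

Scanning through the array:
Position 1 (value 0): max_ending_here = 3, max_so_far = 3
Position 2 (value 4): max_ending_here = 7, max_so_far = 7
Position 3 (value -9): max_ending_here = -2, max_so_far = 7
Position 4 (value 4): max_ending_here = 4, max_so_far = 7
Position 5 (value -1): max_ending_here = 3, max_so_far = 7
Position 6 (value 1): max_ending_here = 4, max_so_far = 7
Position 7 (value -4): max_ending_here = 0, max_so_far = 7

Maximum subarray: [3, 0, 4]
Maximum sum: 7

The maximum subarray is [3, 0, 4] with sum 7. This subarray runs from index 0 to index 2.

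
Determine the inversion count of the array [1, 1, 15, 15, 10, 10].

Finding inversions in [1, 1, 15, 15, 10, 10]:

(2, 4): arr[2]=15 > arr[4]=10
(2, 5): arr[2]=15 > arr[5]=10
(3, 4): arr[3]=15 > arr[4]=10
(3, 5): arr[3]=15 > arr[5]=10

Total inversions: 4

The array has 4 inversion(s): (2,4), (2,5), (3,4), (3,5). Each pair (i,j) satisfies i < j and arr[i] > arr[j].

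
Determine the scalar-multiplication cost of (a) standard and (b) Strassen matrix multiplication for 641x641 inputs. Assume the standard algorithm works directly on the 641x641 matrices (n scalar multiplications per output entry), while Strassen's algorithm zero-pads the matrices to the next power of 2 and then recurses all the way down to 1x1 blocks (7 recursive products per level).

Matrix multiplication for 641x641 matrices:

Strassen's algorithm requires power-of-2 dimensions. Pad 641x641 to 1024x1024 (next power of 2).

Standard algorithm: 641^3 = 263374721 multiplications
Strassen's algorithm: 7^(log2(1024)) = 7^10 = 282475249 multiplications
Difference: 263374721 - 282475249 = -19100528 (Strassen uses MORE here due to padding overhead — for small or just-over-power-of-2 n, padding can outweigh the per-level savings)

Standard: 263374721 multiplications (641^3). Strassen: 282475249 multiplications (7^10, after padding to 1024x1024). Strassen reduces 8 recursive multiplications to 7 at each level.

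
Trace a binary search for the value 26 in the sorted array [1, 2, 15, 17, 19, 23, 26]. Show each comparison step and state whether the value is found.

Binary search for 26 in [1, 2, 15, 17, 19, 23, 26]:

lo=0, hi=6, mid=3, arr[mid]=17 -> 17 < 26, search right half
lo=4, hi=6, mid=5, arr[mid]=23 -> 23 < 26, search right half
lo=6, hi=6, mid=6, arr[mid]=26 -> Found target at index 6!

Binary search finds 26 at index 6 after 3 comparisons. The search repeatedly halves the search space by comparing with the middle element.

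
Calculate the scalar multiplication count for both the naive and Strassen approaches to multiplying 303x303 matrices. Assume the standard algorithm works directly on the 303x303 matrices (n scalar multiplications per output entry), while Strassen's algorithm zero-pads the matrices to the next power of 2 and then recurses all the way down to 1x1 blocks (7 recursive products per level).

Matrix multiplication for 303x303 matrices:

Strassen's algorithm requires power-of-2 dimensions. Pad 303x303 to 512x512 (next power of 2).

Standard algorithm: 303^3 = 27818127 multiplications
Strassen's algorithm: 7^(log2(512)) = 7^9 = 40353607 multiplications
Difference: 27818127 - 40353607 = -12535480 (Strassen uses MORE here due to padding overhead — for small or just-over-power-of-2 n, padding can outweigh the per-level savings)

Standard: 27818127 multiplications (303^3). Strassen: 40353607 multiplications (7^9, after padding to 512x512). Strassen reduces 8 recursive multiplications to 7 at each level.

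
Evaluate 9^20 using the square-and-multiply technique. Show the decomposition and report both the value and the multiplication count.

Computing 9^20 by squaring (build up from 9^1; each line after the first costs one multiplication):

9^1 = 9
9^2 = (9^1)^2 = 9^2 = 81
9^4 = (9^2)^2 = 81^2 = 6561
9^5 = 9 * 9^4 = 9 * 6561 = 59049
9^10 = (9^5)^2 = 59049^2 = 3486784401
9^20 = (9^10)^2 = 3486784401^2 = 12157665459056928801

Result: 12157665459056928801
Multiplications needed: 5 (5 lines after 9^1)

9^20 = 12157665459056928801. Using exponentiation by squaring, this requires 5 multiplications. The key idea: if the exponent is even, square the half-power; if odd, multiply by the base once.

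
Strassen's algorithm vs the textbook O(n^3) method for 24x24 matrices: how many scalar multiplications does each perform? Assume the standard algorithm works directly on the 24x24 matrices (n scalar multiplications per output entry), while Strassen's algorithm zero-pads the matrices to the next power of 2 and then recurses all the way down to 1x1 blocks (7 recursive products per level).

Matrix multiplication for 24x24 matrices:

Strassen's algorithm requires power-of-2 dimensions. Pad 24x24 to 32x32 (next power of 2).

Standard algorithm: 24^3 = 13824 multiplications
Strassen's algorithm: 7^(log2(32)) = 7^5 = 16807 multiplications
Difference: 13824 - 16807 = -2983 (Strassen uses MORE here due to padding overhead — for small or just-over-power-of-2 n, padding can outweigh the per-level savings)

Standard: 13824 multiplications (24^3). Strassen: 16807 multiplications (7^5, after padding to 32x32). Strassen reduces 8 recursive multiplications to 7 at each level.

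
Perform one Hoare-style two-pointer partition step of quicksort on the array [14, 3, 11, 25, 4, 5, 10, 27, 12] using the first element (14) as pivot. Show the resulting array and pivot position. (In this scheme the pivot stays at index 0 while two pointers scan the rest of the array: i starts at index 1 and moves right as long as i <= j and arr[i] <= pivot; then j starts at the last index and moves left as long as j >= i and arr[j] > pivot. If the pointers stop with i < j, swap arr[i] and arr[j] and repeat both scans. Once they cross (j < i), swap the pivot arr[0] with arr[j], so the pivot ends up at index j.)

Hoare-style two-pointer partition with pivot = 14:

Initial array: [14, 3, 11, 25, 4, 5, 10, 27, 12]

Pointers start at i = 1, j = 8.
i stops at index 3 (arr[3]=25 > 14), j stops at index 8 (arr[8]=12 <= 14): swap arr[3] and arr[8], array becomes [14, 3, 11, 12, 4, 5, 10, 27, 25]
i ends at 7, j ends at 6: the pointers have crossed (j < i), so scanning stops.

Swap pivot arr[0] with arr[6] to place pivot at position 6: [10, 3, 11, 12, 4, 5, 14, 27, 25]
Pivot position: 6

After partitioning with pivot 14, the array becomes [10, 3, 11, 12, 4, 5, 14, 27, 25]. The pivot is placed at index 6. All elements to the left of the pivot are <= 14, and all elements to the right are > 14.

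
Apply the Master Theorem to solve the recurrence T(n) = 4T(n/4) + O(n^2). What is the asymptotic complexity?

Master Theorem for T(n) = 4T(n/4) + O(n^2):

a = 4, b = 4, c = 2
log_b(a) = log_4(4) = 1.0000

Case 3: c = 2 > log_4(4) = 1.0000
T(n) = O(n^2) = O(n^2)

For T(n) = 4T(n/4) + O(n^2): log_4(4) = 1.0000. This is Case 3 of the Master Theorem (c > log_b(a), work dominated by root), giving O(n^2).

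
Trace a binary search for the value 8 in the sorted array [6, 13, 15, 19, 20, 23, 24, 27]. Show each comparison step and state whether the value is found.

Binary search for 8 in [6, 13, 15, 19, 20, 23, 24, 27]:

lo=0, hi=7, mid=3, arr[mid]=19 -> 19 > 8, search left half
lo=0, hi=2, mid=1, arr[mid]=13 -> 13 > 8, search left half
lo=0, hi=0, mid=0, arr[mid]=6 -> 6 < 8, search right half
lo=1 > hi=0, target 8 not found

Binary search determines that 8 is not in the array after 3 comparisons. The search space was exhausted without finding the target.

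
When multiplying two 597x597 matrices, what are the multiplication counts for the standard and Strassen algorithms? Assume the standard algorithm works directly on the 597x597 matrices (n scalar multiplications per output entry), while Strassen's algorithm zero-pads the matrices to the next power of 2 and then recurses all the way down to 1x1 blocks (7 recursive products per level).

Matrix multiplication for 597x597 matrices:

Strassen's algorithm requires power-of-2 dimensions. Pad 597x597 to 1024x1024 (next power of 2).

Standard algorithm: 597^3 = 212776173 multiplications
Strassen's algorithm: 7^(log2(1024)) = 7^10 = 282475249 multiplications
Difference: 212776173 - 282475249 = -69699076 (Strassen uses MORE here due to padding overhead — for small or just-over-power-of-2 n, padding can outweigh the per-level savings)

Standard: 212776173 multiplications (597^3). Strassen: 282475249 multiplications (7^10, after padding to 1024x1024). Strassen reduces 8 recursive multiplications to 7 at each level.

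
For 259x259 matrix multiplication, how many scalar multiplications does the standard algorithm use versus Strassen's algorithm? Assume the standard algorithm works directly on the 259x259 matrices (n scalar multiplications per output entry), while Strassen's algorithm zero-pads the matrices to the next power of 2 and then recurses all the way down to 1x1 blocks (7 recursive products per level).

Matrix multiplication for 259x259 matrices:

Strassen's algorithm requires power-of-2 dimensions. Pad 259x259 to 512x512 (next power of 2).

Standard algorithm: 259^3 = 17373979 multiplications
Strassen's algorithm: 7^(log2(512)) = 7^9 = 40353607 multiplications
Difference: 17373979 - 40353607 = -22979628 (Strassen uses MORE here due to padding overhead — for small or just-over-power-of-2 n, padding can outweigh the per-level savings)

Standard: 17373979 multiplications (259^3). Strassen: 40353607 multiplications (7^9, after padding to 512x512). Strassen reduces 8 recursive multiplications to 7 at each level.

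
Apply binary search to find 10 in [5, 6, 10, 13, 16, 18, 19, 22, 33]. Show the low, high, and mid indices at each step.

Binary search for 10 in [5, 6, 10, 13, 16, 18, 19, 22, 33]:

lo=0, hi=8, mid=4, arr[mid]=16 -> 16 > 10, search left half
lo=0, hi=3, mid=1, arr[mid]=6 -> 6 < 10, search right half
lo=2, hi=3, mid=2, arr[mid]=10 -> Found target at index 2!

Binary search finds 10 at index 2 after 3 comparisons. The search repeatedly halves the search space by comparing with the middle element.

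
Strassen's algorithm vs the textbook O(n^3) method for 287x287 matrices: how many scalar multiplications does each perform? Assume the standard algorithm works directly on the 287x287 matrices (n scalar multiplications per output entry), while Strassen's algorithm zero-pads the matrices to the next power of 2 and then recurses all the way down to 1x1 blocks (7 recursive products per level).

Matrix multiplication for 287x287 matrices:

Strassen's algorithm requires power-of-2 dimensions. Pad 287x287 to 512x512 (next power of 2).

Standard algorithm: 287^3 = 23639903 multiplications
Strassen's algorithm: 7^(log2(512)) = 7^9 = 40353607 multiplications
Difference: 23639903 - 40353607 = -16713704 (Strassen uses MORE here due to padding overhead — for small or just-over-power-of-2 n, padding can outweigh the per-level savings)

Standard: 23639903 multiplications (287^3). Strassen: 40353607 multiplications (7^9, after padding to 512x512). Strassen reduces 8 recursive multiplications to 7 at each level.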